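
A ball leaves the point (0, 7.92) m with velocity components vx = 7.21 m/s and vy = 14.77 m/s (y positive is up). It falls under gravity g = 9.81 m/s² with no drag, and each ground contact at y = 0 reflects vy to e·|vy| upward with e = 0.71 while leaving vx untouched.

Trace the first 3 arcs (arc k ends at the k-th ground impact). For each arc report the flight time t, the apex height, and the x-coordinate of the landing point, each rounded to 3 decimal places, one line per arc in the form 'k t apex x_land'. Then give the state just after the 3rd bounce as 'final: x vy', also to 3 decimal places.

Arc 1: start y=7.920, vy=14.770 → t=3.476, apex=19.039, x_land=25.060, impact vy=-19.327
  bounce: vy ← 0.71·19.327 = 13.722
Arc 2: start y=0.000, vy=13.722 → t=2.798, apex=9.598, x_land=45.231, impact vy=-13.722
  bounce: vy ← 0.71·13.722 = 9.743
Arc 3: start y=0.000, vy=9.743 → t=1.986, apex=4.838, x_land=59.552, impact vy=-9.743
  bounce: vy ← 0.71·9.743 = 6.917

1 3.476 19.039 25.060
2 2.798 9.598 45.231
3 1.986 4.838 59.552
final: 59.552 6.917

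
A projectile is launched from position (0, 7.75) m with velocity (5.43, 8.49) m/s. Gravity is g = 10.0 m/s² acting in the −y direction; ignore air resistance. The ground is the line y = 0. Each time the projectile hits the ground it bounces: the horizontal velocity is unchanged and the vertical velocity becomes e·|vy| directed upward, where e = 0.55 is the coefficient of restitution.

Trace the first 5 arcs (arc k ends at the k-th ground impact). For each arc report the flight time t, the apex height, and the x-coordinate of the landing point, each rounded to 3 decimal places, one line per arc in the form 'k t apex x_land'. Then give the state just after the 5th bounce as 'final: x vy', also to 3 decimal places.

1 2.356 11.354 12.793
2 1.658 3.435 21.793
3 0.912 1.039 26.744
4 0.501 0.314 29.467
5 0.276 0.095 30.964
final: 30.964 0.758

Arc 1: start y=7.750, vy=8.490 → t=2.356, apex=11.354, x_land=12.793, impact vy=-15.069
  bounce: vy ← 0.55·15.069 = 8.288
Arc 2: start y=0.000, vy=8.288 → t=1.658, apex=3.435, x_land=21.793, impact vy=-8.288
  bounce: vy ← 0.55·8.288 = 4.558
Arc 3: start y=0.000, vy=4.558 → t=0.912, apex=1.039, x_land=26.744, impact vy=-4.558
  bounce: vy ← 0.55·4.558 = 2.507
Arc 4: start y=0.000, vy=2.507 → t=0.501, apex=0.314, x_land=29.467, impact vy=-2.507
  bounce: vy ← 0.55·2.507 = 1.379
Arc 5: start y=0.000, vy=1.379 → t=0.276, apex=0.095, x_land=30.964, impact vy=-1.379
  bounce: vy ← 0.55·1.379 = 0.758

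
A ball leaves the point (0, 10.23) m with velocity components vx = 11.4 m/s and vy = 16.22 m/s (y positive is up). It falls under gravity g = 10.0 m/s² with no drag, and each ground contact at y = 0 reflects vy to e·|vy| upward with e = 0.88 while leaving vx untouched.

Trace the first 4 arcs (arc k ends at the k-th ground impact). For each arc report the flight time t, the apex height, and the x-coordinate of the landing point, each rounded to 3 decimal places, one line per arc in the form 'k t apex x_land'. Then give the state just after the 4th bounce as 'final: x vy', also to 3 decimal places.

Arc 1: start y=10.230, vy=16.220 → t=3.785, apex=23.384, x_land=43.145, impact vy=-21.626
  bounce: vy ← 0.88·21.626 = 19.031
Arc 2: start y=0.000, vy=19.031 → t=3.806, apex=18.109, x_land=86.535, impact vy=-19.031
  bounce: vy ← 0.88·19.031 = 16.747
Arc 3: start y=0.000, vy=16.747 → t=3.349, apex=14.024, x_land=124.719, impact vy=-16.747
  bounce: vy ← 0.88·16.747 = 14.738
Arc 4: start y=0.000, vy=14.738 → t=2.948, apex=10.860, x_land=158.321, impact vy=-14.738
  bounce: vy ← 0.88·14.738 = 12.969

1 3.785 23.384 43.145
2 3.806 18.109 86.535
3 3.349 14.024 124.719
4 2.948 10.860 158.321
final: 158.321 12.969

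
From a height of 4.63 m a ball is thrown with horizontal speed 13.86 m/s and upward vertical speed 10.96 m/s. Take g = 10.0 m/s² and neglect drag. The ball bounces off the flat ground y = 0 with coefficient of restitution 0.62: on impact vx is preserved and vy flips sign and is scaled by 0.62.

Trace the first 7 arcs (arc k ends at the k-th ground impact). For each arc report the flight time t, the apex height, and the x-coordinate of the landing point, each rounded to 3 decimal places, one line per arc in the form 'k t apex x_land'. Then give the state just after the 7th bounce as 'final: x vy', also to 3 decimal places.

1 2.554 10.636 35.405
2 1.809 4.089 60.472
3 1.121 1.572 76.013
4 0.695 0.604 85.648
5 0.431 0.232 91.622
6 0.267 0.089 95.326
7 0.166 0.034 97.623
final: 97.623 0.514

Arc 1: start y=4.630, vy=10.960 → t=2.554, apex=10.636, x_land=35.405, impact vy=-14.585
  bounce: vy ← 0.62·14.585 = 9.043
Arc 2: start y=0.000, vy=9.043 → t=1.809, apex=4.089, x_land=60.472, impact vy=-9.043
  bounce: vy ← 0.62·9.043 = 5.606
Arc 3: start y=0.000, vy=5.606 → t=1.121, apex=1.572, x_land=76.013, impact vy=-5.606
  bounce: vy ← 0.62·5.606 = 3.476
Arc 4: start y=0.000, vy=3.476 → t=0.695, apex=0.604, x_land=85.648, impact vy=-3.476
  bounce: vy ← 0.62·3.476 = 2.155
Arc 5: start y=0.000, vy=2.155 → t=0.431, apex=0.232, x_land=91.622, impact vy=-2.155
  bounce: vy ← 0.62·2.155 = 1.336
Arc 6: start y=0.000, vy=1.336 → t=0.267, apex=0.089, x_land=95.326, impact vy=-1.336
  bounce: vy ← 0.62·1.336 = 0.828
Arc 7: start y=0.000, vy=0.828 → t=0.166, apex=0.034, x_land=97.623, impact vy=-0.828
  bounce: vy ← 0.62·0.828 = 0.514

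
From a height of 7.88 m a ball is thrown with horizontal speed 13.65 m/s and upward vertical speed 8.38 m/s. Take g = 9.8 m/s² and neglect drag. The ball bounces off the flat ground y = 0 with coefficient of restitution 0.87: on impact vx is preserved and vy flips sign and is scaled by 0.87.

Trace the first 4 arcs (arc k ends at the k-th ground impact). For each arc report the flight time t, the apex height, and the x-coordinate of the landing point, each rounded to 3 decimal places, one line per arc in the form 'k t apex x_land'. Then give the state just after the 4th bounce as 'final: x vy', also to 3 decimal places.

Arc 1: start y=7.880, vy=8.380 → t=2.385, apex=11.463, x_land=32.550, impact vy=-14.989
  bounce: vy ← 0.87·14.989 = 13.040
Arc 2: start y=0.000, vy=13.040 → t=2.661, apex=8.676, x_land=68.877, impact vy=-13.040
  bounce: vy ← 0.87·13.040 = 11.345
Arc 3: start y=0.000, vy=11.345 → t=2.315, apex=6.567, x_land=100.481, impact vy=-11.345
  bounce: vy ← 0.87·11.345 = 9.870
Arc 4: start y=0.000, vy=9.870 → t=2.014, apex=4.971, x_land=127.977, impact vy=-9.870
  bounce: vy ← 0.87·9.870 = 8.587

1 2.385 11.463 32.550
2 2.661 8.676 68.877
3 2.315 6.567 100.481
4 2.014 4.971 127.977
final: 127.977 8.587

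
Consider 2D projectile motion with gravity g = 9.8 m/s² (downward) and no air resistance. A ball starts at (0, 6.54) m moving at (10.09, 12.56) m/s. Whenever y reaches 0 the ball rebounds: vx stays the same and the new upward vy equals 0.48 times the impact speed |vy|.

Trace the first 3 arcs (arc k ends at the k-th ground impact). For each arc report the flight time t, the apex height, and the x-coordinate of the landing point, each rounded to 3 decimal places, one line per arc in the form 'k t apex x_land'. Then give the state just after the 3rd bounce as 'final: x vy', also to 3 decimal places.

Arc 1: start y=6.540, vy=12.560 → t=3.007, apex=14.589, x_land=30.342, impact vy=-16.910
  bounce: vy ← 0.48·16.910 = 8.117
Arc 2: start y=0.000, vy=8.117 → t=1.656, apex=3.361, x_land=47.055, impact vy=-8.117
  bounce: vy ← 0.48·8.117 = 3.896
Arc 3: start y=0.000, vy=3.896 → t=0.795, apex=0.774, x_land=55.078, impact vy=-3.896
  bounce: vy ← 0.48·3.896 = 1.870

1 3.007 14.589 30.342
2 1.656 3.361 47.055
3 0.795 0.774 55.078
final: 55.078 1.870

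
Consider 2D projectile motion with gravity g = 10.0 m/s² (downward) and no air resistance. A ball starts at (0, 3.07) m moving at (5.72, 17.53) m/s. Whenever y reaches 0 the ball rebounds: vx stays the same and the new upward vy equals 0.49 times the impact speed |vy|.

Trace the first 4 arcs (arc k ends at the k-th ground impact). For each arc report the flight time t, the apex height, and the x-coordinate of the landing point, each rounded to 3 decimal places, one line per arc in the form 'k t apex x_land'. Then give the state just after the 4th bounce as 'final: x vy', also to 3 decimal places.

Arc 1: start y=3.070, vy=17.530 → t=3.673, apex=18.435, x_land=21.010, impact vy=-19.202
  bounce: vy ← 0.49·19.202 = 9.409
Arc 2: start y=0.000, vy=9.409 → t=1.882, apex=4.426, x_land=31.774, impact vy=-9.409
  bounce: vy ← 0.49·9.409 = 4.610
Arc 3: start y=0.000, vy=4.610 → t=0.922, apex=1.063, x_land=37.048, impact vy=-4.610
  bounce: vy ← 0.49·4.610 = 2.259
Arc 4: start y=0.000, vy=2.259 → t=0.452, apex=0.255, x_land=39.633, impact vy=-2.259
  bounce: vy ← 0.49·2.259 = 1.107

1 3.673 18.435 21.010
2 1.882 4.426 31.774
3 0.922 1.063 37.048
4 0.452 0.255 39.633
final: 39.633 1.107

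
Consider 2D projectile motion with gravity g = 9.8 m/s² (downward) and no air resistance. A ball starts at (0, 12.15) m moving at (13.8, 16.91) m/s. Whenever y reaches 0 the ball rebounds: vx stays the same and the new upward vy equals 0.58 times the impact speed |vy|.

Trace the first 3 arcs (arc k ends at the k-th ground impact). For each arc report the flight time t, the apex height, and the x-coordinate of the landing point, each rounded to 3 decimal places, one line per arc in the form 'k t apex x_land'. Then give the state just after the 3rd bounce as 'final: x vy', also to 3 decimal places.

1 4.062 26.739 56.049
2 2.710 8.995 93.444
3 1.572 3.026 115.133
final: 115.133 4.467

Arc 1: start y=12.150, vy=16.910 → t=4.062, apex=26.739, x_land=56.049, impact vy=-22.893
  bounce: vy ← 0.58·22.893 = 13.278
Arc 2: start y=0.000, vy=13.278 → t=2.710, apex=8.995, x_land=93.444, impact vy=-13.278
  bounce: vy ← 0.58·13.278 = 7.701
Arc 3: start y=0.000, vy=7.701 → t=1.572, apex=3.026, x_land=115.133, impact vy=-7.701
  bounce: vy ← 0.58·7.701 = 4.467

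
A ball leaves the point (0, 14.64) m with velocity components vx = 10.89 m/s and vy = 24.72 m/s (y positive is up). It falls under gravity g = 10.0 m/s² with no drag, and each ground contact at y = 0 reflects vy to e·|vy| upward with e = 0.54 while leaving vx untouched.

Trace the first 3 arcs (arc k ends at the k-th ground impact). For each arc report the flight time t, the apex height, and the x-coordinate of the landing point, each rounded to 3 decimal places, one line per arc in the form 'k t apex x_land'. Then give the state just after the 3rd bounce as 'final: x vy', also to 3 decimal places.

1 5.478 45.194 59.660
2 3.247 13.179 95.020
3 1.753 3.843 114.114
final: 114.114 4.734

Arc 1: start y=14.640, vy=24.720 → t=5.478, apex=45.194, x_land=59.660, impact vy=-30.065
  bounce: vy ← 0.54·30.065 = 16.235
Arc 2: start y=0.000, vy=16.235 → t=3.247, apex=13.179, x_land=95.020, impact vy=-16.235
  bounce: vy ← 0.54·16.235 = 8.767
Arc 3: start y=0.000, vy=8.767 → t=1.753, apex=3.843, x_land=114.114, impact vy=-8.767
  bounce: vy ← 0.54·8.767 = 4.734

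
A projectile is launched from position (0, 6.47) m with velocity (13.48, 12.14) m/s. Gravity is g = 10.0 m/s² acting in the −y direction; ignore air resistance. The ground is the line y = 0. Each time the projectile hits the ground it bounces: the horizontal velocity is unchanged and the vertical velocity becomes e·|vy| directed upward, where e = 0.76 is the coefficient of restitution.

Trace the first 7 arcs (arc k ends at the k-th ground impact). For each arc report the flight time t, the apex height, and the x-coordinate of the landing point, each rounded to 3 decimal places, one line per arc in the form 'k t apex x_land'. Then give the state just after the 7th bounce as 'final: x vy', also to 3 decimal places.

1 2.878 13.839 38.791
2 2.529 7.993 72.879
3 1.922 4.617 98.786
4 1.461 2.667 118.475
5 1.110 1.540 133.439
6 0.844 0.890 144.811
7 0.641 0.514 153.454
final: 153.454 2.436

Arc 1: start y=6.470, vy=12.140 → t=2.878, apex=13.839, x_land=38.791, impact vy=-16.637
  bounce: vy ← 0.76·16.637 = 12.644
Arc 2: start y=0.000, vy=12.644 → t=2.529, apex=7.993, x_land=72.879, impact vy=-12.644
  bounce: vy ← 0.76·12.644 = 9.609
Arc 3: start y=0.000, vy=9.609 → t=1.922, apex=4.617, x_land=98.786, impact vy=-9.609
  bounce: vy ← 0.76·9.609 = 7.303
Arc 4: start y=0.000, vy=7.303 → t=1.461, apex=2.667, x_land=118.475, impact vy=-7.303
  bounce: vy ← 0.76·7.303 = 5.550
Arc 5: start y=0.000, vy=5.550 → t=1.110, apex=1.540, x_land=133.439, impact vy=-5.550
  bounce: vy ← 0.76·5.550 = 4.218
Arc 6: start y=0.000, vy=4.218 → t=0.844, apex=0.890, x_land=144.811, impact vy=-4.218
  bounce: vy ← 0.76·4.218 = 3.206
Arc 7: start y=0.000, vy=3.206 → t=0.641, apex=0.514, x_land=153.454, impact vy=-3.206
  bounce: vy ← 0.76·3.206 = 2.436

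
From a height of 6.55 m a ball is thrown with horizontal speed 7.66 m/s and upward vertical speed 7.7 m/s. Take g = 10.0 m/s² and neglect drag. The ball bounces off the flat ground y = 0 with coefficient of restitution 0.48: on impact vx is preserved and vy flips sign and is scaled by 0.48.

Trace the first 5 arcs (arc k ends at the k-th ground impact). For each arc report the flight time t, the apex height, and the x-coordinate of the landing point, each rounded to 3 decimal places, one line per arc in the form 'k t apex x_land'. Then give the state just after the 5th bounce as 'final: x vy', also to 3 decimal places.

Arc 1: start y=6.550, vy=7.700 → t=2.149, apex=9.514, x_land=16.465, impact vy=-13.795
  bounce: vy ← 0.48·13.795 = 6.621
Arc 2: start y=0.000, vy=6.621 → t=1.324, apex=2.192, x_land=26.609, impact vy=-6.621
  bounce: vy ← 0.48·6.621 = 3.178
Arc 3: start y=0.000, vy=3.178 → t=0.636, apex=0.505, x_land=31.478, impact vy=-3.178
  bounce: vy ← 0.48·3.178 = 1.526
Arc 4: start y=0.000, vy=1.526 → t=0.305, apex=0.116, x_land=33.815, impact vy=-1.526
  bounce: vy ← 0.48·1.526 = 0.732
Arc 5: start y=0.000, vy=0.732 → t=0.146, apex=0.027, x_land=34.937, impact vy=-0.732
  bounce: vy ← 0.48·0.732 = 0.351

1 2.149 9.514 16.465
2 1.324 2.192 26.609
3 0.636 0.505 31.478
4 0.305 0.116 33.815
5 0.146 0.027 34.937
final: 34.937 0.351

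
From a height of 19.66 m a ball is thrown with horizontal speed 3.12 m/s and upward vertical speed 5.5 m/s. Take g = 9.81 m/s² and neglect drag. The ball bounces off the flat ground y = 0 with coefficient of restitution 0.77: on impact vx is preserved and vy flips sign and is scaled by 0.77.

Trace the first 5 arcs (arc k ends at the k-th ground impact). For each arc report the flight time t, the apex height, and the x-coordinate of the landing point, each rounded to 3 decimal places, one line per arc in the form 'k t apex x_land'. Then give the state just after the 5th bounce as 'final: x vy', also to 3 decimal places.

1 2.640 21.202 8.236
2 3.202 12.571 18.225
3 2.465 7.453 25.917
4 1.898 4.419 31.840
5 1.462 2.620 36.401
final: 36.401 5.521

Arc 1: start y=19.660, vy=5.500 → t=2.640, apex=21.202, x_land=8.236, impact vy=-20.396
  bounce: vy ← 0.77·20.396 = 15.705
Arc 2: start y=0.000, vy=15.705 → t=3.202, apex=12.571, x_land=18.225, impact vy=-15.705
  bounce: vy ← 0.77·15.705 = 12.093
Arc 3: start y=0.000, vy=12.093 → t=2.465, apex=7.453, x_land=25.917, impact vy=-12.093
  bounce: vy ← 0.77·12.093 = 9.311
Arc 4: start y=0.000, vy=9.311 → t=1.898, apex=4.419, x_land=31.840, impact vy=-9.311
  bounce: vy ← 0.77·9.311 = 7.170
Arc 5: start y=0.000, vy=7.170 → t=1.462, apex=2.620, x_land=36.401, impact vy=-7.170
  bounce: vy ← 0.77·7.170 = 5.521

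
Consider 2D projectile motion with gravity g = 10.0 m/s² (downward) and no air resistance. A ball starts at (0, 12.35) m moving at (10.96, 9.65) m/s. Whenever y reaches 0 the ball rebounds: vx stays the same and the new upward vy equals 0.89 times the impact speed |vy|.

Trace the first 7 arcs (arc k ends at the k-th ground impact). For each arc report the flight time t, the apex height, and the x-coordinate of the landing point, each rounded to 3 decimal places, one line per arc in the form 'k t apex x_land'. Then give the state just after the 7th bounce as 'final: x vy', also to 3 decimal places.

Arc 1: start y=12.350, vy=9.650 → t=2.809, apex=17.006, x_land=30.789, impact vy=-18.442
  bounce: vy ← 0.89·18.442 = 16.414
Arc 2: start y=0.000, vy=16.414 → t=3.283, apex=13.471, x_land=66.768, impact vy=-16.414
  bounce: vy ← 0.89·16.414 = 14.608
Arc 3: start y=0.000, vy=14.608 → t=2.922, apex=10.670, x_land=98.789, impact vy=-14.608
  bounce: vy ← 0.89·14.608 = 13.001
Arc 4: start y=0.000, vy=13.001 → t=2.600, apex=8.452, x_land=127.288, impact vy=-13.001
  bounce: vy ← 0.89·13.001 = 11.571
Arc 5: start y=0.000, vy=11.571 → t=2.314, apex=6.695, x_land=152.652, impact vy=-11.571
  bounce: vy ← 0.89·11.571 = 10.298
Arc 6: start y=0.000, vy=10.298 → t=2.060, apex=5.303, x_land=175.226, impact vy=-10.298
  bounce: vy ← 0.89·10.298 = 9.166
Arc 7: start y=0.000, vy=9.166 → t=1.833, apex=4.200, x_land=195.317, impact vy=-9.166
  bounce: vy ← 0.89·9.166 = 8.157

1 2.809 17.006 30.789
2 3.283 13.471 66.768
3 2.922 10.670 98.789
4 2.600 8.452 127.288
5 2.314 6.695 152.652
6 2.060 5.303 175.226
7 1.833 4.200 195.317
final: 195.317 8.157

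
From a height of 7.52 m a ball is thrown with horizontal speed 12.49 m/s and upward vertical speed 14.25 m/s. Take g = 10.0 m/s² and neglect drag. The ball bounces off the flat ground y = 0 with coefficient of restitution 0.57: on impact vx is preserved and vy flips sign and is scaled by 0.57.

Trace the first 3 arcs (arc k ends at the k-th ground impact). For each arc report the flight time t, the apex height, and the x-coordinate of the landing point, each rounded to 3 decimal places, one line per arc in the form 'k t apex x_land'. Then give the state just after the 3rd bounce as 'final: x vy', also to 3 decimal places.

1 3.305 17.673 41.280
2 2.143 5.742 68.050
3 1.222 1.866 83.308
final: 83.308 3.482

Arc 1: start y=7.520, vy=14.250 → t=3.305, apex=17.673, x_land=41.280, impact vy=-18.801
  bounce: vy ← 0.57·18.801 = 10.716
Arc 2: start y=0.000, vy=10.716 → t=2.143, apex=5.742, x_land=68.050, impact vy=-10.716
  bounce: vy ← 0.57·10.716 = 6.108
Arc 3: start y=0.000, vy=6.108 → t=1.222, apex=1.866, x_land=83.308, impact vy=-6.108
  bounce: vy ← 0.57·6.108 = 3.482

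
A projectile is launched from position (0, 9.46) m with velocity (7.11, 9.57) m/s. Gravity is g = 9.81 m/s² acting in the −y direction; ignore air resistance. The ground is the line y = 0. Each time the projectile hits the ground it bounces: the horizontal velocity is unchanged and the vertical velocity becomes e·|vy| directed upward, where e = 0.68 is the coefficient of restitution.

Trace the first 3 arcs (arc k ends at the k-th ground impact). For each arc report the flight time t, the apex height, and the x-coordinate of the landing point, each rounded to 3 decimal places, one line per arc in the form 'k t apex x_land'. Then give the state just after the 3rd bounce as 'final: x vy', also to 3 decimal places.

Arc 1: start y=9.460, vy=9.570 → t=2.673, apex=14.128, x_land=19.003, impact vy=-16.649
  bounce: vy ← 0.68·16.649 = 11.321
Arc 2: start y=0.000, vy=11.321 → t=2.308, apex=6.533, x_land=35.414, impact vy=-11.321
  bounce: vy ← 0.68·11.321 = 7.699
Arc 3: start y=0.000, vy=7.699 → t=1.570, apex=3.021, x_land=46.573, impact vy=-7.699
  bounce: vy ← 0.68·7.699 = 5.235

1 2.673 14.128 19.003
2 2.308 6.533 35.414
3 1.570 3.021 46.573
final: 46.573 5.235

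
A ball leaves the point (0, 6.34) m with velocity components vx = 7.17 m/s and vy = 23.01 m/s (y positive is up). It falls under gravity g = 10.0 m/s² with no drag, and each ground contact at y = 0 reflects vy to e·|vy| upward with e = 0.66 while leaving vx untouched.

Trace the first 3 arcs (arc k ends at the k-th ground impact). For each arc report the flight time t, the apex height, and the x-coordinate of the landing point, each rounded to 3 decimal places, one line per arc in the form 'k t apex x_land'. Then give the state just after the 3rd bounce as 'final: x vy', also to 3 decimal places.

1 4.863 32.813 34.866
2 3.382 14.293 59.111
3 2.232 6.226 75.113
final: 75.113 7.365

Arc 1: start y=6.340, vy=23.010 → t=4.863, apex=32.813, x_land=34.866, impact vy=-25.618
  bounce: vy ← 0.66·25.618 = 16.908
Arc 2: start y=0.000, vy=16.908 → t=3.382, apex=14.293, x_land=59.111, impact vy=-16.908
  bounce: vy ← 0.66·16.908 = 11.159
Arc 3: start y=0.000, vy=11.159 → t=2.232, apex=6.226, x_land=75.113, impact vy=-11.159
  bounce: vy ← 0.66·11.159 = 7.365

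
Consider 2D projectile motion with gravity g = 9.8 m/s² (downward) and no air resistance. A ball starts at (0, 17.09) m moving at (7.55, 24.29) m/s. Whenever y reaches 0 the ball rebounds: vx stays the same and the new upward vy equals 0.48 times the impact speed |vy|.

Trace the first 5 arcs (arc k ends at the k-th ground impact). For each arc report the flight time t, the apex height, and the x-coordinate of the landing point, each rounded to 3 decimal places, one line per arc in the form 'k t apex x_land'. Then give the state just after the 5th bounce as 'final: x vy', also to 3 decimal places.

1 5.582 47.192 42.144
2 2.979 10.873 64.637
3 1.430 2.505 75.434
4 0.686 0.577 80.617
5 0.329 0.133 83.104
final: 83.104 0.775

Arc 1: start y=17.090, vy=24.290 → t=5.582, apex=47.192, x_land=42.144, impact vy=-30.413
  bounce: vy ← 0.48·30.413 = 14.598
Arc 2: start y=0.000, vy=14.598 → t=2.979, apex=10.873, x_land=64.637, impact vy=-14.598
  bounce: vy ← 0.48·14.598 = 7.007
Arc 3: start y=0.000, vy=7.007 → t=1.430, apex=2.505, x_land=75.434, impact vy=-7.007
  bounce: vy ← 0.48·7.007 = 3.363
Arc 4: start y=0.000, vy=3.363 → t=0.686, apex=0.577, x_land=80.617, impact vy=-3.363
  bounce: vy ← 0.48·3.363 = 1.614
Arc 5: start y=0.000, vy=1.614 → t=0.329, apex=0.133, x_land=83.104, impact vy=-1.614
  bounce: vy ← 0.48·1.614 = 0.775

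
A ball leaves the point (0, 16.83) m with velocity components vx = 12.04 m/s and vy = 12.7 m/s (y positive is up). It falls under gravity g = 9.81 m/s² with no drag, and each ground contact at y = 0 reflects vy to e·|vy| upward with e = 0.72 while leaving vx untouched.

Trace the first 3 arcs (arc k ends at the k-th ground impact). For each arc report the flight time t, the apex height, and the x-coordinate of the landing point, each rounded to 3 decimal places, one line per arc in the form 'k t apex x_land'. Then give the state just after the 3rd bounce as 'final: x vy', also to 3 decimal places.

1 3.555 25.051 42.796
2 3.254 12.986 81.978
3 2.343 6.732 110.188
final: 110.188 8.275

Arc 1: start y=16.830, vy=12.700 → t=3.555, apex=25.051, x_land=42.796, impact vy=-22.170
  bounce: vy ← 0.72·22.170 = 15.962
Arc 2: start y=0.000, vy=15.962 → t=3.254, apex=12.986, x_land=81.978, impact vy=-15.962
  bounce: vy ← 0.72·15.962 = 11.493
Arc 3: start y=0.000, vy=11.493 → t=2.343, apex=6.732, x_land=110.188, impact vy=-11.493
  bounce: vy ← 0.72·11.493 = 8.275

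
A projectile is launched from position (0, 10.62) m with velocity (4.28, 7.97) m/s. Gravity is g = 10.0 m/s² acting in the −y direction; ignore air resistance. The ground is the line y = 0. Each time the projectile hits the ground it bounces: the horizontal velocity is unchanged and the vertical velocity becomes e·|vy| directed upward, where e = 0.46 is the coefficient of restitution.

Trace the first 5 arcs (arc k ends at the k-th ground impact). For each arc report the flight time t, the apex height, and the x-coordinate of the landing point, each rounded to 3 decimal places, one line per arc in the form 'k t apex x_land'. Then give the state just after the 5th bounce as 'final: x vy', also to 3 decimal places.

Arc 1: start y=10.620, vy=7.970 → t=2.458, apex=13.796, x_land=10.521, impact vy=-16.611
  bounce: vy ← 0.46·16.611 = 7.641
Arc 2: start y=0.000, vy=7.641 → t=1.528, apex=2.919, x_land=17.061, impact vy=-7.641
  bounce: vy ← 0.46·7.641 = 3.515
Arc 3: start y=0.000, vy=3.515 → t=0.703, apex=0.618, x_land=20.070, impact vy=-3.515
  bounce: vy ← 0.46·3.515 = 1.617
Arc 4: start y=0.000, vy=1.617 → t=0.323, apex=0.131, x_land=21.454, impact vy=-1.617
  bounce: vy ← 0.46·1.617 = 0.744
Arc 5: start y=0.000, vy=0.744 → t=0.149, apex=0.028, x_land=22.091, impact vy=-0.744
  bounce: vy ← 0.46·0.744 = 0.342

1 2.458 13.796 10.521
2 1.528 2.919 17.061
3 0.703 0.618 20.070
4 0.323 0.131 21.454
5 0.149 0.028 22.091
final: 22.091 0.342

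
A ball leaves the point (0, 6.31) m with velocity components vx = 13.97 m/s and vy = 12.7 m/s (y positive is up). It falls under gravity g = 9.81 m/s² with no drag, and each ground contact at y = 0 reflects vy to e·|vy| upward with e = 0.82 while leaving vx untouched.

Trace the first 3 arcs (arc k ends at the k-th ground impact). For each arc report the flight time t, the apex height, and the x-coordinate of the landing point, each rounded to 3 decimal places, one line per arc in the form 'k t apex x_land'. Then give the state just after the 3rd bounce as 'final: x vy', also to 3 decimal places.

Arc 1: start y=6.310, vy=12.700 → t=3.016, apex=14.531, x_land=42.130, impact vy=-16.885
  bounce: vy ← 0.82·16.885 = 13.845
Arc 2: start y=0.000, vy=13.845 → t=2.823, apex=9.770, x_land=81.564, impact vy=-13.845
  bounce: vy ← 0.82·13.845 = 11.353
Arc 3: start y=0.000, vy=11.353 → t=2.315, apex=6.570, x_land=113.899, impact vy=-11.353
  bounce: vy ← 0.82·11.353 = 9.310

1 3.016 14.531 42.130
2 2.823 9.770 81.564
3 2.315 6.570 113.899
final: 113.899 9.310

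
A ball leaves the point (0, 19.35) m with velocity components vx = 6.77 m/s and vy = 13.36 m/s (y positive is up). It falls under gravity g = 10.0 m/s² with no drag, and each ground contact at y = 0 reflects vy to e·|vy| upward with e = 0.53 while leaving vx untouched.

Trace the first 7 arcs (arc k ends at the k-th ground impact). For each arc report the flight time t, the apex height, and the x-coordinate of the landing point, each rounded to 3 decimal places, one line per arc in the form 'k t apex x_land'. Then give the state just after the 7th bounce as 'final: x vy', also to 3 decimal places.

Arc 1: start y=19.350, vy=13.360 → t=3.714, apex=28.274, x_land=25.144, impact vy=-23.780
  bounce: vy ← 0.53·23.780 = 12.603
Arc 2: start y=0.000, vy=12.603 → t=2.521, apex=7.942, x_land=42.209, impact vy=-12.603
  bounce: vy ← 0.53·12.603 = 6.680
Arc 3: start y=0.000, vy=6.680 → t=1.336, apex=2.231, x_land=51.253, impact vy=-6.680
  bounce: vy ← 0.53·6.680 = 3.540
Arc 4: start y=0.000, vy=3.540 → t=0.708, apex=0.627, x_land=56.047, impact vy=-3.540
  bounce: vy ← 0.53·3.540 = 1.876
Arc 5: start y=0.000, vy=1.876 → t=0.375, apex=0.176, x_land=58.587, impact vy=-1.876
  bounce: vy ← 0.53·1.876 = 0.994
Arc 6: start y=0.000, vy=0.994 → t=0.199, apex=0.049, x_land=59.934, impact vy=-0.994
  bounce: vy ← 0.53·0.994 = 0.527
Arc 7: start y=0.000, vy=0.527 → t=0.105, apex=0.014, x_land=60.648, impact vy=-0.527
  bounce: vy ← 0.53·0.527 = 0.279

1 3.714 28.274 25.144
2 2.521 7.942 42.209
3 1.336 2.231 51.253
4 0.708 0.627 56.047
5 0.375 0.176 58.587
6 0.199 0.049 59.934
7 0.105 0.014 60.648
final: 60.648 0.279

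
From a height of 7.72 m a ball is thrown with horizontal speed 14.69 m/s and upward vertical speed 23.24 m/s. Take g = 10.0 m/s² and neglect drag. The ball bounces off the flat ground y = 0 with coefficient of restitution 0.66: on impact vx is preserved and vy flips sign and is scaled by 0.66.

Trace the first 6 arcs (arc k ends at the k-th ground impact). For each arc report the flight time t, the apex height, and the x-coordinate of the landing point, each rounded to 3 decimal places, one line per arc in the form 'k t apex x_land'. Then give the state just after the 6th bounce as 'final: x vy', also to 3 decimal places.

Arc 1: start y=7.720, vy=23.240 → t=4.959, apex=34.725, x_land=72.853, impact vy=-26.353
  bounce: vy ← 0.66·26.353 = 17.393
Arc 2: start y=0.000, vy=17.393 → t=3.479, apex=15.126, x_land=123.954, impact vy=-17.393
  bounce: vy ← 0.66·17.393 = 11.480
Arc 3: start y=0.000, vy=11.480 → t=2.296, apex=6.589, x_land=157.681, impact vy=-11.480
  bounce: vy ← 0.66·11.480 = 7.576
Arc 4: start y=0.000, vy=7.576 → t=1.515, apex=2.870, x_land=179.940, impact vy=-7.576
  bounce: vy ← 0.66·7.576 = 5.000
Arc 5: start y=0.000, vy=5.000 → t=1.000, apex=1.250, x_land=194.632, impact vy=-5.000
  bounce: vy ← 0.66·5.000 = 3.300
Arc 6: start y=0.000, vy=3.300 → t=0.660, apex=0.545, x_land=204.328, impact vy=-3.300
  bounce: vy ← 0.66·3.300 = 2.178

1 4.959 34.725 72.853
2 3.479 15.126 123.954
3 2.296 6.589 157.681
4 1.515 2.870 179.940
5 1.000 1.250 194.632
6 0.660 0.545 204.328
final: 204.328 2.178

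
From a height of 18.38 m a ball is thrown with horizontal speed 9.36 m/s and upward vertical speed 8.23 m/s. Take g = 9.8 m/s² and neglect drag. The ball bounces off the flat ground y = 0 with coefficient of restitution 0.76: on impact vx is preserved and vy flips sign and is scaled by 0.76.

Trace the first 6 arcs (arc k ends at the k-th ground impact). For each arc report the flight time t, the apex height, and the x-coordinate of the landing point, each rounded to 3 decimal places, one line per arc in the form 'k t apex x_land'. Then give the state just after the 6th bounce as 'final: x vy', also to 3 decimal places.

Arc 1: start y=18.380, vy=8.230 → t=2.951, apex=21.836, x_land=27.619, impact vy=-20.688
  bounce: vy ← 0.76·20.688 = 15.723
Arc 2: start y=0.000, vy=15.723 → t=3.209, apex=12.612, x_land=57.653, impact vy=-15.723
  bounce: vy ← 0.76·15.723 = 11.949
Arc 3: start y=0.000, vy=11.949 → t=2.439, apex=7.285, x_land=80.478, impact vy=-11.949
  bounce: vy ← 0.76·11.949 = 9.081
Arc 4: start y=0.000, vy=9.081 → t=1.853, apex=4.208, x_land=97.826, impact vy=-9.081
  bounce: vy ← 0.76·9.081 = 6.902
Arc 5: start y=0.000, vy=6.902 → t=1.409, apex=2.430, x_land=111.010, impact vy=-6.902
  bounce: vy ← 0.76·6.902 = 5.245
Arc 6: start y=0.000, vy=5.245 → t=1.070, apex=1.404, x_land=121.029, impact vy=-5.245
  bounce: vy ← 0.76·5.245 = 3.987

1 2.951 21.836 27.619
2 3.209 12.612 57.653
3 2.439 7.285 80.478
4 1.853 4.208 97.826
5 1.409 2.430 111.010
6 1.070 1.404 121.029
final: 121.029 3.987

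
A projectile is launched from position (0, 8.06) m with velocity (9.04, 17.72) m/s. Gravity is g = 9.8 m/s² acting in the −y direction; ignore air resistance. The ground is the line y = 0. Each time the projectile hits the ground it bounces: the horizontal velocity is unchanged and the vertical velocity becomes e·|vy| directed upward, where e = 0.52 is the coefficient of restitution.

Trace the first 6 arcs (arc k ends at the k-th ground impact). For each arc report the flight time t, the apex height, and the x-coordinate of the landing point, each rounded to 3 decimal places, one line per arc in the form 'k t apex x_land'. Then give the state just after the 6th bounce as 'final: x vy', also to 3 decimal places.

1 4.025 24.080 36.386
2 2.306 6.511 57.228
3 1.199 1.761 68.065
4 0.623 0.476 73.701
5 0.324 0.129 76.632
6 0.169 0.035 78.155
final: 78.155 0.430

Arc 1: start y=8.060, vy=17.720 → t=4.025, apex=24.080, x_land=36.386, impact vy=-21.725
  bounce: vy ← 0.52·21.725 = 11.297
Arc 2: start y=0.000, vy=11.297 → t=2.306, apex=6.511, x_land=57.228, impact vy=-11.297
  bounce: vy ← 0.52·11.297 = 5.874
Arc 3: start y=0.000, vy=5.874 → t=1.199, apex=1.761, x_land=68.065, impact vy=-5.874
  bounce: vy ← 0.52·5.874 = 3.055
Arc 4: start y=0.000, vy=3.055 → t=0.623, apex=0.476, x_land=73.701, impact vy=-3.055
  bounce: vy ← 0.52·3.055 = 1.588
Arc 5: start y=0.000, vy=1.588 → t=0.324, apex=0.129, x_land=76.632, impact vy=-1.588
  bounce: vy ← 0.52·1.588 = 0.826
Arc 6: start y=0.000, vy=0.826 → t=0.169, apex=0.035, x_land=78.155, impact vy=-0.826
  bounce: vy ← 0.52·0.826 = 0.430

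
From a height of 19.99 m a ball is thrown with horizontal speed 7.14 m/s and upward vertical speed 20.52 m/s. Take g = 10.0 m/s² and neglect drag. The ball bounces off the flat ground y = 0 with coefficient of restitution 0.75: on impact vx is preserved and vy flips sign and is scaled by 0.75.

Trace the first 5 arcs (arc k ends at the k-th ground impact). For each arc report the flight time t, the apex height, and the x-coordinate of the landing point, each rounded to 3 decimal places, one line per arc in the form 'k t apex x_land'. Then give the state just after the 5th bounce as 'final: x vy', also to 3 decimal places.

1 4.917 41.044 35.108
2 4.298 23.087 65.793
3 3.223 12.986 88.807
4 2.417 7.305 106.067
5 1.813 4.109 119.012
final: 119.012 6.799

Arc 1: start y=19.990, vy=20.520 → t=4.917, apex=41.044, x_land=35.108, impact vy=-28.651
  bounce: vy ← 0.75·28.651 = 21.488
Arc 2: start y=0.000, vy=21.488 → t=4.298, apex=23.087, x_land=65.793, impact vy=-21.488
  bounce: vy ← 0.75·21.488 = 16.116
Arc 3: start y=0.000, vy=16.116 → t=3.223, apex=12.986, x_land=88.807, impact vy=-16.116
  bounce: vy ← 0.75·16.116 = 12.087
Arc 4: start y=0.000, vy=12.087 → t=2.417, apex=7.305, x_land=106.067, impact vy=-12.087
  bounce: vy ← 0.75·12.087 = 9.065
Arc 5: start y=0.000, vy=9.065 → t=1.813, apex=4.109, x_land=119.012, impact vy=-9.065
  bounce: vy ← 0.75·9.065 = 6.799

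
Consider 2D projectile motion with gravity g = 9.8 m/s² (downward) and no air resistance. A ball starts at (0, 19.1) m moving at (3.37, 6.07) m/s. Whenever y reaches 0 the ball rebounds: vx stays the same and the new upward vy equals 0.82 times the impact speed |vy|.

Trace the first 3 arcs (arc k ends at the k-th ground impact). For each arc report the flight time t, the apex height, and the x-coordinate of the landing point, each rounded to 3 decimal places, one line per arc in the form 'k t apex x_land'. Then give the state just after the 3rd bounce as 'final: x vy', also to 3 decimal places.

1 2.689 20.980 9.061
2 3.393 14.107 20.497
3 2.783 9.485 29.874
final: 29.874 11.181

Arc 1: start y=19.100, vy=6.070 → t=2.689, apex=20.980, x_land=9.061, impact vy=-20.278
  bounce: vy ← 0.82·20.278 = 16.628
Arc 2: start y=0.000, vy=16.628 → t=3.393, apex=14.107, x_land=20.497, impact vy=-16.628
  bounce: vy ← 0.82·16.628 = 13.635
Arc 3: start y=0.000, vy=13.635 → t=2.783, apex=9.485, x_land=29.874, impact vy=-13.635
  bounce: vy ← 0.82·13.635 = 11.181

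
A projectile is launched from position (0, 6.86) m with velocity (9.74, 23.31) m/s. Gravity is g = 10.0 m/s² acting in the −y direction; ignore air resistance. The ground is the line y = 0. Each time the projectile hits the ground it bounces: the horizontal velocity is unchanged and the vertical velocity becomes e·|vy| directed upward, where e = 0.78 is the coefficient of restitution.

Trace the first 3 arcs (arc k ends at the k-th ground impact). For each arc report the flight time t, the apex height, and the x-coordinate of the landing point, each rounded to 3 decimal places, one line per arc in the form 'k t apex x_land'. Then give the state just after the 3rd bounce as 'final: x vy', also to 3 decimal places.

Arc 1: start y=6.860, vy=23.310 → t=4.940, apex=34.028, x_land=48.113, impact vy=-26.087
  bounce: vy ← 0.78·26.087 = 20.348
Arc 2: start y=0.000, vy=20.348 → t=4.070, apex=20.703, x_land=87.751, impact vy=-20.348
  bounce: vy ← 0.78·20.348 = 15.872
Arc 3: start y=0.000, vy=15.872 → t=3.174, apex=12.595, x_land=118.669, impact vy=-15.872
  bounce: vy ← 0.78·15.872 = 12.380

1 4.940 34.028 48.113
2 4.070 20.703 87.751
3 3.174 12.595 118.669
final: 118.669 12.380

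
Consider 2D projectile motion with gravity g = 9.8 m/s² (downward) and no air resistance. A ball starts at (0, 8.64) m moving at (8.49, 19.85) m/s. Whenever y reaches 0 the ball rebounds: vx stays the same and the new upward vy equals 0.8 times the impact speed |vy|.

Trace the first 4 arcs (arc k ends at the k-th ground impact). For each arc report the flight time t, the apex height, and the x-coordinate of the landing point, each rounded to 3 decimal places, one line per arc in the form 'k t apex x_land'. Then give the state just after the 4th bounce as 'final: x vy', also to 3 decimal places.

Arc 1: start y=8.640, vy=19.850 → t=4.447, apex=28.743, x_land=37.759, impact vy=-23.735
  bounce: vy ← 0.8·23.735 = 18.988
Arc 2: start y=0.000, vy=18.988 → t=3.875, apex=18.396, x_land=70.659, impact vy=-18.988
  bounce: vy ← 0.8·18.988 = 15.191
Arc 3: start y=0.000, vy=15.191 → t=3.100, apex=11.773, x_land=96.979, impact vy=-15.191
  bounce: vy ← 0.8·15.191 = 12.152
Arc 4: start y=0.000, vy=12.152 → t=2.480, apex=7.535, x_land=118.035, impact vy=-12.152
  bounce: vy ← 0.8·12.152 = 9.722

1 4.447 28.743 37.759
2 3.875 18.396 70.659
3 3.100 11.773 96.979
4 2.480 7.535 118.035
final: 118.035 9.722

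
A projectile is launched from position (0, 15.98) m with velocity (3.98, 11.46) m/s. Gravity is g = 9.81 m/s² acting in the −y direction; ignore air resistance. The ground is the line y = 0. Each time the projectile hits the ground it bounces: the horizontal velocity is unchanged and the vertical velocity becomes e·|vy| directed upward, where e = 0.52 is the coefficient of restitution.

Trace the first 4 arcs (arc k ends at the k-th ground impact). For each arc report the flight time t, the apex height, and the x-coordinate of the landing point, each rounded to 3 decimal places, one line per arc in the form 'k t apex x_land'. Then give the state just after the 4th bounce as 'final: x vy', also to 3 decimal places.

Arc 1: start y=15.980, vy=11.460 → t=3.318, apex=22.674, x_land=13.206, impact vy=-21.092
  bounce: vy ← 0.52·21.092 = 10.968
Arc 2: start y=0.000, vy=10.968 → t=2.236, apex=6.131, x_land=22.106, impact vy=-10.968
  bounce: vy ← 0.52·10.968 = 5.703
Arc 3: start y=0.000, vy=5.703 → t=1.163, apex=1.658, x_land=26.734, impact vy=-5.703
  bounce: vy ← 0.52·5.703 = 2.966
Arc 4: start y=0.000, vy=2.966 → t=0.605, apex=0.448, x_land=29.140, impact vy=-2.966
  bounce: vy ← 0.52·2.966 = 1.542

1 3.318 22.674 13.206
2 2.236 6.131 22.106
3 1.163 1.658 26.734
4 0.605 0.448 29.140
final: 29.140 1.542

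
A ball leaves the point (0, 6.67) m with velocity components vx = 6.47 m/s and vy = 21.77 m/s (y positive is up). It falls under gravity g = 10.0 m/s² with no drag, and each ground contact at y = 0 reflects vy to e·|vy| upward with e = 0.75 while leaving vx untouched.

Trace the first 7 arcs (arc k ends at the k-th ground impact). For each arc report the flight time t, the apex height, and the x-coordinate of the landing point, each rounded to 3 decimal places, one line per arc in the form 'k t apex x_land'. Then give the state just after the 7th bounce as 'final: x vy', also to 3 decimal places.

Arc 1: start y=6.670, vy=21.770 → t=4.641, apex=30.367, x_land=30.030, impact vy=-24.644
  bounce: vy ← 0.75·24.644 = 18.483
Arc 2: start y=0.000, vy=18.483 → t=3.697, apex=17.081, x_land=53.947, impact vy=-18.483
  bounce: vy ← 0.75·18.483 = 13.862
Arc 3: start y=0.000, vy=13.862 → t=2.772, apex=9.608, x_land=71.885, impact vy=-13.862
  bounce: vy ← 0.75·13.862 = 10.397
Arc 4: start y=0.000, vy=10.397 → t=2.079, apex=5.405, x_land=85.338, impact vy=-10.397
  bounce: vy ← 0.75·10.397 = 7.798
Arc 5: start y=0.000, vy=7.798 → t=1.560, apex=3.040, x_land=95.428, impact vy=-7.798
  bounce: vy ← 0.75·7.798 = 5.848
Arc 6: start y=0.000, vy=5.848 → t=1.170, apex=1.710, x_land=102.996, impact vy=-5.848
  bounce: vy ← 0.75·5.848 = 4.386
Arc 7: start y=0.000, vy=4.386 → t=0.877, apex=0.962, x_land=108.671, impact vy=-4.386
  bounce: vy ← 0.75·4.386 = 3.290

1 4.641 30.367 30.030
2 3.697 17.081 53.947
3 2.772 9.608 71.885
4 2.079 5.405 85.338
5 1.560 3.040 95.428
6 1.170 1.710 102.996
7 0.877 0.962 108.671
final: 108.671 3.290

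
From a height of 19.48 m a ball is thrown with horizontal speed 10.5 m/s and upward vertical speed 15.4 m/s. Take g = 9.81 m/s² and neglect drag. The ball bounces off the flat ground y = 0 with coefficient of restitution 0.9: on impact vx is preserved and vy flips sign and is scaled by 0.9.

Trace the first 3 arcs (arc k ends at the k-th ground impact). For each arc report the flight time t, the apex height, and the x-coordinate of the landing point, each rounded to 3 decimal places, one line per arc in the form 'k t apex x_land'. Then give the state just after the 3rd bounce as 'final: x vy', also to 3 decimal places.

1 4.107 31.568 43.121
2 4.566 25.570 91.068
3 4.110 20.712 134.220
final: 134.220 18.143

Arc 1: start y=19.480, vy=15.400 → t=4.107, apex=31.568, x_land=43.121, impact vy=-24.887
  bounce: vy ← 0.9·24.887 = 22.398
Arc 2: start y=0.000, vy=22.398 → t=4.566, apex=25.570, x_land=91.068, impact vy=-22.398
  bounce: vy ← 0.9·22.398 = 20.158
Arc 3: start y=0.000, vy=20.158 → t=4.110, apex=20.712, x_land=134.220, impact vy=-20.158
  bounce: vy ← 0.9·20.158 = 18.143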